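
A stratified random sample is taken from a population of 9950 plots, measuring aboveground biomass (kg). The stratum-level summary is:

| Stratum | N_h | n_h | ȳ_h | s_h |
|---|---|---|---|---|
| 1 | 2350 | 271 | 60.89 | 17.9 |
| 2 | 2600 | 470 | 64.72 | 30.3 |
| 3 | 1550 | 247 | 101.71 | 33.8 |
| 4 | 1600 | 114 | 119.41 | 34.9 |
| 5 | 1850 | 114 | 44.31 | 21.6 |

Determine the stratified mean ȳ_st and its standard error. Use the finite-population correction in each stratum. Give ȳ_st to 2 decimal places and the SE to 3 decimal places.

ȳ_st ≈ 74.58, SE ≈ 0.807

ȳ_st = Σ W_h ȳ_h = (2350·60.89 + 2600·64.72 + 1550·101.71 + 1600·119.41 + 1850·44.31)/9950 = 74.57724
V̂(ȳ_st) = Σ W_h² (1 − n_h/N_h) s_h²/n_h, with W_h = N_h/N and N = 9950:
  stratum 1: (2350/9950)²·(1 − 271/2350)·17.9²/271 = 0.0583463
  stratum 2: (2600/9950)²·(1 − 470/2600)·30.3²/470 = 0.109268
  stratum 3: (1550/9950)²·(1 − 247/1550)·33.8²/247 = 0.0943553
  stratum 4: (1600/9950)²·(1 − 114/1600)·34.9²/114 = 0.256589
  stratum 5: (1850/9950)²·(1 − 114/1850)·21.6²/114 = 0.132763
V̂(ȳ_st) = 0.651322
SE(ȳ_st) = √0.651322 = 0.807046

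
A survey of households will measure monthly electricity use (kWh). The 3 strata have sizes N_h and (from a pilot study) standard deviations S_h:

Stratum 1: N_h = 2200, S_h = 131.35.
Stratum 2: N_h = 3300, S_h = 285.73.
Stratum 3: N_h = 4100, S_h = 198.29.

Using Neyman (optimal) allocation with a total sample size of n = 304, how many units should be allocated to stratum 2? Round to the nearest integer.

140

Neyman allocation: n_h = n · N_h S_h / Σ N_i S_i, with n = 304.
  stratum 1: N_h·S_h = 2200·131.35 = 288970.00
  stratum 2: N_h·S_h = 3300·285.73 = 942909.00
  stratum 3: N_h·S_h = 4100·198.29 = 812989.00
Σ N_h S_h = 2044868.00
n for stratum 2 = 304·942909.00/2044868.00 = 140.177 → 140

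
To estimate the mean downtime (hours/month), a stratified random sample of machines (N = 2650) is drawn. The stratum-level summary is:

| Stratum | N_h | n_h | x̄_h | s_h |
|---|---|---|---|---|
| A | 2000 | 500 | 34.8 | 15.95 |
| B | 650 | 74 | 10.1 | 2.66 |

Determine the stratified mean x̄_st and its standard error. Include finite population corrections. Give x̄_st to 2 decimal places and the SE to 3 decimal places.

x̄_st ≈ 28.74, SE ≈ 0.472

x̄_st = Σ W_h x̄_h = (2000·34.8 + 650·10.1)/2650 = 28.74151
V̂(x̄_st) = Σ W_h² (1 − n_h/N_h) s_h²/n_h, with W_h = N_h/N and N = 2650:
  stratum A: (2000/2650)²·(1 − 500/2000)·15.95²/500 = 0.217361
  stratum B: (650/2650)²·(1 − 74/650)·2.66²/74 = 0.00509772
V̂(x̄_st) = 0.222458
SE(x̄_st) = √0.222458 = 0.471655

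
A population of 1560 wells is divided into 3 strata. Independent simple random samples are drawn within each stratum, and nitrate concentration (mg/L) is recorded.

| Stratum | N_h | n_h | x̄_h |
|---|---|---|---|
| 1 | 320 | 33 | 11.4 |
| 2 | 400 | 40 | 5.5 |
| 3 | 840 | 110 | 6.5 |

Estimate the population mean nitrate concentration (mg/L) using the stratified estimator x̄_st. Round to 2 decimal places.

N = Σ N_h = 1560. Stratum weights W_h = N_h/N.
x̄_st = (320·11.4 + 400·5.5 + 840·6.5) / 1560 = 7.2487

x̄_st ≈ 7.25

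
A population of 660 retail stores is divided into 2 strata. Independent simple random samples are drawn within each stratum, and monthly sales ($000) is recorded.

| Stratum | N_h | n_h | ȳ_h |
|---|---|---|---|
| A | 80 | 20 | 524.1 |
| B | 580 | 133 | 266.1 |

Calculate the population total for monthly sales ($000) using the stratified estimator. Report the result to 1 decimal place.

τ̂_st = Σ N_h ȳ_h = 80·524.1 + 580·266.1 = 196266.0

τ̂_st ≈ 196266.0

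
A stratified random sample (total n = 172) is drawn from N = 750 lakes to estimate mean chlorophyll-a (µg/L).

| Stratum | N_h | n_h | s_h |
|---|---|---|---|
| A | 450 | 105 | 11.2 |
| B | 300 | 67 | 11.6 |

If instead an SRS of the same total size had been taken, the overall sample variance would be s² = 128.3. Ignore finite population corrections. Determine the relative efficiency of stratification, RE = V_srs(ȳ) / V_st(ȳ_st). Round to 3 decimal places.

V̂(ȳ_st) = Σ W_h² s_h²/n_h, with W_h = N_h/N and N = 750:
  stratum A: (450/750)²·11.2²/105 = 0.43008
  stratum B: (300/750)²·11.6²/67 = 0.321337
V_st = 0.751417
V_srs = s²/n = 128.3/172 = 0.74593
Relative efficiency = V_srs / V_st = 0.74593/0.751417 = 0.9927

RE ≈ 0.993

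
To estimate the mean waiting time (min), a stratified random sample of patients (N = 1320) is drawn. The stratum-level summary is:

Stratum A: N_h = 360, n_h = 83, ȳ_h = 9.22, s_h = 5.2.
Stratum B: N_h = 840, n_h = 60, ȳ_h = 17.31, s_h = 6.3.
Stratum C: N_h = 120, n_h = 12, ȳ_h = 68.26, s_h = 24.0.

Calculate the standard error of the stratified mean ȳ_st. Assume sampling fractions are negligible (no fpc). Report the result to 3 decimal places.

SE(ȳ_st) ≈ 0.830

V̂(ȳ_st) = Σ W_h² s_h²/n_h, with W_h = N_h/N and N = 1320:
  stratum A: (360/1320)²·5.2²/83 = 0.0242318
  stratum B: (840/1320)²·6.3²/60 = 0.26788
  stratum C: (120/1320)²·24.0²/12 = 0.396694
V̂(ȳ_st) = 0.688806
SE(ȳ_st) = √0.688806 = 0.829943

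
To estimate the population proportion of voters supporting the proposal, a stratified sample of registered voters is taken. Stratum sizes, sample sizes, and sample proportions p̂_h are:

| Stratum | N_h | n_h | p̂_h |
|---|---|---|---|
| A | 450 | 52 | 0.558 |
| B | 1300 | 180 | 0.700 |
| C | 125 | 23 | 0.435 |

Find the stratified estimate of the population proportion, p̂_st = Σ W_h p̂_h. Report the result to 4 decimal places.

p̂_st ≈ 0.6483

N = 1875; stratum weights W_h = N_h/N.
p̂_st = Σ W_h p̂_h = (450·0.558 + 1300·0.700 + 125·0.435)/1875 = 0.64825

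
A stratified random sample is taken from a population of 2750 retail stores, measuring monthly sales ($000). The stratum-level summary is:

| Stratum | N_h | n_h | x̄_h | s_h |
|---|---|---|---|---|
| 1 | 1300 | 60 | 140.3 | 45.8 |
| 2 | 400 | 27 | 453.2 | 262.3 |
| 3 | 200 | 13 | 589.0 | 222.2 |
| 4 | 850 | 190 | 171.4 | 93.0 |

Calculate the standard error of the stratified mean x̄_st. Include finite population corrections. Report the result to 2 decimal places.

SE(x̄_st) ≈ 8.94

V̂(x̄_st) = Σ W_h² (1 − n_h/N_h) s_h²/n_h, with W_h = N_h/N and N = 2750:
  stratum 1: (1300/2750)²·(1 − 60/1300)·45.8²/60 = 7.45211
  stratum 2: (400/2750)²·(1 − 27/400)·262.3²/27 = 50.2732
  stratum 3: (200/2750)²·(1 − 13/200)·222.2²/13 = 18.7824
  stratum 4: (850/2750)²·(1 − 190/850)·93.0²/190 = 3.37683
V̂(x̄_st) = 79.8845
SE(x̄_st) = √79.8845 = 8.93781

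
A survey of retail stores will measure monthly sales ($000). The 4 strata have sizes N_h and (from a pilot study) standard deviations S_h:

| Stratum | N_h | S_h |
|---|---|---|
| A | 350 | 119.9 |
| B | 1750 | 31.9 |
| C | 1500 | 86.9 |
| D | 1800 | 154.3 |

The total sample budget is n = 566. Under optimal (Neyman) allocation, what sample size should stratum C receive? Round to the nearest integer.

Neyman allocation: n_h = n · N_h S_h / Σ N_i S_i, with n = 566.
  stratum A: N_h·S_h = 350·119.9 = 41965.00
  stratum B: N_h·S_h = 1750·31.9 = 55825.00
  stratum C: N_h·S_h = 1500·86.9 = 130350.00
  stratum D: N_h·S_h = 1800·154.3 = 277740.00
Σ N_h S_h = 505880.00
n for stratum C = 566·130350.00/505880.00 = 145.841 → 146

146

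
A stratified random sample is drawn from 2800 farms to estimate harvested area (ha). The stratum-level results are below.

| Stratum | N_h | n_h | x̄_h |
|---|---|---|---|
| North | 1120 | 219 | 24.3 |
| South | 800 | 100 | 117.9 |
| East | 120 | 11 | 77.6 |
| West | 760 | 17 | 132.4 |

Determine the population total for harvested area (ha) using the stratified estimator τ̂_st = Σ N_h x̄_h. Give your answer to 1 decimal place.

τ̂_st ≈ 231472.0

τ̂_st = Σ N_h x̄_h = 1120·24.3 + 800·117.9 + 120·77.6 + 760·132.4 = 231472.0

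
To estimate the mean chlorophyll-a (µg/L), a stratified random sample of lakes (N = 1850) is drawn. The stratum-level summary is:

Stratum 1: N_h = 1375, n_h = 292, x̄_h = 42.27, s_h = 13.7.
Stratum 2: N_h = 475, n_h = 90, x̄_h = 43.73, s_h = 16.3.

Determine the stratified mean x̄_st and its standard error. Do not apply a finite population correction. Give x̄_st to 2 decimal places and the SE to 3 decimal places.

x̄_st = Σ W_h x̄_h = (1375·42.27 + 475·43.73)/1850 = 42.64486
V̂(x̄_st) = Σ W_h² s_h²/n_h, with W_h = N_h/N and N = 1850:
  stratum 1: (1375/1850)²·13.7²/292 = 0.355075
  stratum 2: (475/1850)²·16.3²/90 = 0.194615
V̂(x̄_st) = 0.54969
SE(x̄_st) = √0.54969 = 0.741411

x̄_st ≈ 42.64, SE ≈ 0.741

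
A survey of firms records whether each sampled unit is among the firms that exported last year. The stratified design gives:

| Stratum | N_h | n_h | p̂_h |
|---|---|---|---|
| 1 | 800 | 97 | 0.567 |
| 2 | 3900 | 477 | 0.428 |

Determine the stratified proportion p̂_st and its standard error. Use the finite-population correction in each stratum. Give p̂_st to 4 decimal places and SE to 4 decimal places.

p̂_st ≈ 0.4517, SE ≈ 0.0194

N = 4700; stratum weights W_h = N_h/N.
p̂_st = Σ W_h p̂_h = (800·0.567 + 3900·0.428)/4700 = 0.45166
V̂(p̂_st) = Σ W_h² (1 − n_h/N_h) p̂_h(1−p̂_h)/(n_h−1):
  stratum 1: (800/4700)²·(1 − 97/800)·0.567·0.433/96 = 6.51102e-05
  stratum 2: (3900/4700)²·(1 − 477/3900)·0.428·0.572/476 = 0.00031082
V̂(p̂_st) = 0.00037593; SE = √V̂ = 0.0193889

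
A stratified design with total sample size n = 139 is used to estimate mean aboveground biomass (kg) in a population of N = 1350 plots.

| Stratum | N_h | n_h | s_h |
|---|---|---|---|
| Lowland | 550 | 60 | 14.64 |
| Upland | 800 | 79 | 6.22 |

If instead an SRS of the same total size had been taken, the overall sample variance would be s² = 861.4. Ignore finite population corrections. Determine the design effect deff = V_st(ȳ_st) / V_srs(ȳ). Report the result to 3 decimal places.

V̂(ȳ_st) = Σ W_h² s_h²/n_h, with W_h = N_h/N and N = 1350:
  stratum Lowland: (550/1350)²·14.64²/60 = 0.59291
  stratum Upland: (800/1350)²·6.22²/79 = 0.171975
V_st = 0.764885
V_srs = s²/n = 861.4/139 = 6.19712
deff = V_st / V_srs = 0.764885/6.19712 = 0.1234

deff ≈ 0.123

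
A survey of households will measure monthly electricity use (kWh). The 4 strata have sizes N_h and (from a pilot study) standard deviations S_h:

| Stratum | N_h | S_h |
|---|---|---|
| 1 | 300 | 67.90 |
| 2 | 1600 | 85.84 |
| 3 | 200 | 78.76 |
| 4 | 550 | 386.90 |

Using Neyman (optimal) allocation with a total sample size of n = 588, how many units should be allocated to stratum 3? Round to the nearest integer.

Neyman allocation: n_h = n · N_h S_h / Σ N_i S_i, with n = 588.
  stratum 1: N_h·S_h = 300·67.90 = 20370.00
  stratum 2: N_h·S_h = 1600·85.84 = 137344.00
  stratum 3: N_h·S_h = 200·78.76 = 15752.00
  stratum 4: N_h·S_h = 550·386.90 = 212795.00
Σ N_h S_h = 386261.00
n for stratum 3 = 588·15752.00/386261.00 = 23.979 → 24

24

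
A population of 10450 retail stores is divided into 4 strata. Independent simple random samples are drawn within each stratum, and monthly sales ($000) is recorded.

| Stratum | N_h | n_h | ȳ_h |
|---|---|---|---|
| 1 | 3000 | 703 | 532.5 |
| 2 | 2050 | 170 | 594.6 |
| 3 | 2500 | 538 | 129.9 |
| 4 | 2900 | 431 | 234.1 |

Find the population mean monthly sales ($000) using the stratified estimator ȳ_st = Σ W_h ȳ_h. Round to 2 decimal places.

ȳ_st ≈ 365.56

N = Σ N_h = 10450. Stratum weights W_h = N_h/N.
ȳ_st = (3000·532.5 + 2050·594.6 + 2500·129.9 + 2900·234.1) / 10450 = 365.5569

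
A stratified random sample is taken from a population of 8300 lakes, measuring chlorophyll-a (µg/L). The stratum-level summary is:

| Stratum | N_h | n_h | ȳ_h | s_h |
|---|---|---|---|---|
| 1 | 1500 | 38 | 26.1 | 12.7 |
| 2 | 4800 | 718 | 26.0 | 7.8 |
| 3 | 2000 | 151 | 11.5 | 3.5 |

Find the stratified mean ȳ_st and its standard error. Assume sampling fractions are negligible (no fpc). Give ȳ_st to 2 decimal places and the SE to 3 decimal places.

ȳ_st = Σ W_h ȳ_h = (1500·26.1 + 4800·26.0 + 2000·11.5)/8300 = 22.52410
V̂(ȳ_st) = Σ W_h² s_h²/n_h, with W_h = N_h/N and N = 8300:
  stratum 1: (1500/8300)²·12.7²/38 = 0.138628
  stratum 2: (4800/8300)²·7.8²/718 = 0.0283394
  stratum 3: (2000/8300)²·3.5²/151 = 0.00471046
V̂(ȳ_st) = 0.171678
SE(ȳ_st) = √0.171678 = 0.41434

ȳ_st ≈ 22.52, SE ≈ 0.414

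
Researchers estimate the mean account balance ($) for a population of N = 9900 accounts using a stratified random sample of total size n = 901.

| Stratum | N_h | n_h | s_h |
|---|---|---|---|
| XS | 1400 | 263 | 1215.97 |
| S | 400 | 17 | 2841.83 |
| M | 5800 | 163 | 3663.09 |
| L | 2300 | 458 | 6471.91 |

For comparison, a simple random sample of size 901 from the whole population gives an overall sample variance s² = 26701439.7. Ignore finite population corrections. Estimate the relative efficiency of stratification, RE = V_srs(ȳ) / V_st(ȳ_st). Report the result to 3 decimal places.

V̂(ȳ_st) = Σ W_h² s_h²/n_h, with W_h = N_h/N and N = 9900:
  stratum XS: (1400/9900)²·1215.97²/263 = 112.428
  stratum S: (400/9900)²·2841.83²/17 = 775.527
  stratum M: (5800/9900)²·3663.09²/163 = 28254.9
  stratum L: (2300/9900)²·6471.91²/458 = 4936.11
V_st = 34078.9
V_srs = s²/n = 26701439.7/901 = 29635.3
Relative efficiency = V_srs / V_st = 29635.3/34078.9 = 0.8696

RE ≈ 0.870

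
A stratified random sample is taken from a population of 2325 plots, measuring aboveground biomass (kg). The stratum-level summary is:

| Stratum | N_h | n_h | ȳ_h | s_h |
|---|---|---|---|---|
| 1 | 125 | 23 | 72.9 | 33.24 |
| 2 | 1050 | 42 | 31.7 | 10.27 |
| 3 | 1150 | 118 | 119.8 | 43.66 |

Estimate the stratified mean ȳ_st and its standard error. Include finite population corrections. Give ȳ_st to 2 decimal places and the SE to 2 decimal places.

ȳ_st = Σ W_h ȳ_h = (125·72.9 + 1050·31.7 + 1150·119.8)/2325 = 77.49140
V̂(ȳ_st) = Σ W_h² (1 − n_h/N_h) s_h²/n_h, with W_h = N_h/N and N = 2325:
  stratum 1: (125/2325)²·(1 − 23/125)·33.24²/23 = 0.113307
  stratum 2: (1050/2325)²·(1 − 42/1050)·10.27²/42 = 0.491695
  stratum 3: (1150/2325)²·(1 − 118/1150)·43.66²/118 = 3.54664
V̂(ȳ_st) = 4.15164
SE(ȳ_st) = √4.15164 = 2.03756

ȳ_st ≈ 77.49, SE ≈ 2.04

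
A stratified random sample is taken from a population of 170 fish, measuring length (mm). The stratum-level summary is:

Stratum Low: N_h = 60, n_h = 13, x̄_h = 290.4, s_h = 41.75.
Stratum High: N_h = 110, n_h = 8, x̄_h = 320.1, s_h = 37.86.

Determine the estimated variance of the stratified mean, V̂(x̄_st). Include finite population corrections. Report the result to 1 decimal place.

V̂(x̄_st) = Σ W_h² (1 − n_h/N_h) s_h²/n_h, with W_h = N_h/N and N = 170:
  stratum Low: (60/170)²·(1 − 13/60)·41.75²/13 = 13.0834
  stratum High: (110/170)²·(1 − 8/110)·37.86²/8 = 69.5611
V̂(x̄_st) = 82.6445

V̂(x̄_st) ≈ 82.6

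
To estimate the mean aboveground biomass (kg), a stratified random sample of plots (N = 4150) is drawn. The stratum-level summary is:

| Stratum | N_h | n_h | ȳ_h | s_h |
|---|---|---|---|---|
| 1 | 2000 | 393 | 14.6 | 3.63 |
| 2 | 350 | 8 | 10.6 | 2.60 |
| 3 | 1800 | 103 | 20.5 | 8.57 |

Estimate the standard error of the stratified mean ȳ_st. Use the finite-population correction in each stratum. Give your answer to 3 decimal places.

SE(ȳ_st) ≈ 0.372

V̂(ȳ_st) = Σ W_h² (1 − n_h/N_h) s_h²/n_h, with W_h = N_h/N and N = 4150:
  stratum 1: (2000/4150)²·(1 − 393/2000)·3.63²/393 = 0.00625706
  stratum 2: (350/4150)²·(1 − 8/350)·2.60²/8 = 0.00587293
  stratum 3: (1800/4150)²·(1 − 103/1800)·8.57²/103 = 0.126469
V̂(ȳ_st) = 0.138599
SE(ȳ_st) = √0.138599 = 0.372288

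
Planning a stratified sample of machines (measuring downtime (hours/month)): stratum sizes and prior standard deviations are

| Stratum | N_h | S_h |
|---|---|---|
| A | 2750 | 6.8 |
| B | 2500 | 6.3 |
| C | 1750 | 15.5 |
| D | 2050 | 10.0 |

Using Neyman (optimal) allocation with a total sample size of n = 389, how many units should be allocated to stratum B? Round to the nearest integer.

Neyman allocation: n_h = n · N_h S_h / Σ N_i S_i, with n = 389.
  stratum A: N_h·S_h = 2750·6.8 = 18700.00
  stratum B: N_h·S_h = 2500·6.3 = 15750.00
  stratum C: N_h·S_h = 1750·15.5 = 27125.00
  stratum D: N_h·S_h = 2050·10.0 = 20500.00
Σ N_h S_h = 82075.00
n for stratum B = 389·15750.00/82075.00 = 74.648 → 75

75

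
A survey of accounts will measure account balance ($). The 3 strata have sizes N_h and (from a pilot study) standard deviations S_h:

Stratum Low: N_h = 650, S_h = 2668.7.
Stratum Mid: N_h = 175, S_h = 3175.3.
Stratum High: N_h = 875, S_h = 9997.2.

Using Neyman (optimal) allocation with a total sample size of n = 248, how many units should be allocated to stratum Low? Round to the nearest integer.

Neyman allocation: n_h = n · N_h S_h / Σ N_i S_i, with n = 248.
  stratum Low: N_h·S_h = 650·2668.7 = 1734655.00
  stratum Mid: N_h·S_h = 175·3175.3 = 555677.50
  stratum High: N_h·S_h = 875·9997.2 = 8747550.00
Σ N_h S_h = 11037882.50
n for stratum Low = 248·1734655.00/11037882.50 = 38.974 → 39

39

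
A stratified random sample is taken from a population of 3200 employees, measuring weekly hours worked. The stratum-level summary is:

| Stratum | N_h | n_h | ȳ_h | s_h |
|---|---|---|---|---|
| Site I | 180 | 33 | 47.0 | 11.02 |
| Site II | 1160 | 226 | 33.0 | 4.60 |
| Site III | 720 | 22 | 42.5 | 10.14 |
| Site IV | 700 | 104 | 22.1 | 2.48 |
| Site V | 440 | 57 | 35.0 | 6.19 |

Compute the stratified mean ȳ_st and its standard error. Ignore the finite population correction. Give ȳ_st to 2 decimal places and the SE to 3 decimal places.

ȳ_st ≈ 33.82, SE ≈ 0.525

ȳ_st = Σ W_h ȳ_h = (180·47.0 + 1160·33.0 + 720·42.5 + 700·22.1 + 440·35.0)/3200 = 33.81562
V̂(ȳ_st) = Σ W_h² s_h²/n_h, with W_h = N_h/N and N = 3200:
  stratum Site I: (180/3200)²·11.02²/33 = 0.0116438
  stratum Site II: (1160/3200)²·4.60²/226 = 0.0123033
  stratum Site III: (720/3200)²·10.14²/22 = 0.236602
  stratum Site IV: (700/3200)²·2.48²/104 = 0.00282987
  stratum Site V: (440/3200)²·6.19²/57 = 0.012709
V̂(ȳ_st) = 0.276088
SE(ȳ_st) = √0.276088 = 0.525441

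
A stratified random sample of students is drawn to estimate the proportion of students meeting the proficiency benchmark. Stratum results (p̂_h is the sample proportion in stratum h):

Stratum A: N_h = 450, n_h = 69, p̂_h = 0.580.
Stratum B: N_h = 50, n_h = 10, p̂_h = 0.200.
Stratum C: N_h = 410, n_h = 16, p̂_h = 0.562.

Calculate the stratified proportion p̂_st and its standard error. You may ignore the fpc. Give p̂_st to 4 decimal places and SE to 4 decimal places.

p̂_st ≈ 0.5510, SE ≈ 0.0653

N = 910; stratum weights W_h = N_h/N.
p̂_st = Σ W_h p̂_h = (450·0.580 + 50·0.200 + 410·0.562)/910 = 0.55101
V̂(p̂_st) = Σ W_h² p̂_h(1−p̂_h)/(n_h−1):
  stratum A: (450/910)²·0.580·0.420/68 = 0.000876013
  stratum B: (50/910)²·0.200·0.800/9 = 5.36704e-05
  stratum C: (410/910)²·0.562·0.438/15 = 0.00333123
V̂(p̂_st) = 0.00426091; SE = √V̂ = 0.0652756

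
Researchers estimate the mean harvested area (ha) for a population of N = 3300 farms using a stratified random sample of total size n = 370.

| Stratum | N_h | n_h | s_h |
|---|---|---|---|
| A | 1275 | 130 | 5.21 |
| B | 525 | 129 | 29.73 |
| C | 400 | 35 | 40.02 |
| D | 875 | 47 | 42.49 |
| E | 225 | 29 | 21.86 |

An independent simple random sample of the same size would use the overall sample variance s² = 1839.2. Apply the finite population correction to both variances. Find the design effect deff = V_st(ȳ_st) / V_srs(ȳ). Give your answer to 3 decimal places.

V̂(ȳ_st) = Σ W_h² (1 − n_h/N_h) s_h²/n_h, with W_h = N_h/N and N = 3300:
  stratum A: (1275/3300)²·(1 − 130/1275)·5.21²/130 = 0.0279911
  stratum B: (525/3300)²·(1 − 129/525)·29.73²/129 = 0.130806
  stratum C: (400/3300)²·(1 − 35/400)·40.02²/35 = 0.613495
  stratum D: (875/3300)²·(1 − 47/875)·42.49²/47 = 2.55556
  stratum E: (225/3300)²·(1 − 29/225)·21.86²/29 = 0.0667288
V_st = 3.39458
V_srs = (1 − 370/3300)·1839.2/370 = 4.41348
deff = V_st / V_srs = 3.39458/4.41348 = 0.7691

deff ≈ 0.769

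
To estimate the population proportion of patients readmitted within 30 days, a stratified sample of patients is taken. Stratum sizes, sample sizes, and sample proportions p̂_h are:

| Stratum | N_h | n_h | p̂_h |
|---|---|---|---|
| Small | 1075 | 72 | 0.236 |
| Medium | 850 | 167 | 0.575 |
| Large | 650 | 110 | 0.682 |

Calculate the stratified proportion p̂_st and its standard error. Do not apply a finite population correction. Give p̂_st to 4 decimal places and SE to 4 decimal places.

N = 2575; stratum weights W_h = N_h/N.
p̂_st = Σ W_h p̂_h = (1075·0.236 + 850·0.575 + 650·0.682)/2575 = 0.46049
V̂(p̂_st) = Σ W_h² p̂_h(1−p̂_h)/(n_h−1):
  stratum Small: (1075/2575)²·0.236·0.764/71 = 0.000442598
  stratum Medium: (850/2575)²·0.575·0.425/166 = 0.00016041
  stratum Large: (650/2575)²·0.682·0.318/109 = 0.000126782
V̂(p̂_st) = 0.00072979; SE = √V̂ = 0.0270146

p̂_st ≈ 0.4605, SE ≈ 0.0270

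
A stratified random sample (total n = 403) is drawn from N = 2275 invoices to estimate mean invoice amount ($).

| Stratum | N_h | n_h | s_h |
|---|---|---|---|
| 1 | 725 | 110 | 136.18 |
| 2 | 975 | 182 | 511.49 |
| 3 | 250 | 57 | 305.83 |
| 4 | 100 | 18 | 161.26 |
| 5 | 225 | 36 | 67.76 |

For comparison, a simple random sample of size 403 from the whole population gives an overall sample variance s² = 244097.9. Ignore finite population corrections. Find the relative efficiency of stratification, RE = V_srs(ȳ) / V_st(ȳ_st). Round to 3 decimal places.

V̂(ȳ_st) = Σ W_h² s_h²/n_h, with W_h = N_h/N and N = 2275:
  stratum 1: (725/2275)²·136.18²/110 = 17.1217
  stratum 2: (975/2275)²·511.49²/182 = 264.028
  stratum 3: (250/2275)²·305.83²/57 = 19.8154
  stratum 4: (100/2275)²·161.26²/18 = 2.79137
  stratum 5: (225/2275)²·67.76²/36 = 1.24752
V_st = 305.004
V_srs = s²/n = 244097.9/403 = 605.702
Relative efficiency = V_srs / V_st = 605.702/305.004 = 1.9859

RE ≈ 1.986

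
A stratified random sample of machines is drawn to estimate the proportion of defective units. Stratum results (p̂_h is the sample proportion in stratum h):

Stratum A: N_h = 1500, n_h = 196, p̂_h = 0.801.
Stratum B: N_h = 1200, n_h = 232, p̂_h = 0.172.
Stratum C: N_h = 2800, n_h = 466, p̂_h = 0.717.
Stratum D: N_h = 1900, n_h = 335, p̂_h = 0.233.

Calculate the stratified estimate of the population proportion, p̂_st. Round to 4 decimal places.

N = 7400; stratum weights W_h = N_h/N.
p̂_st = Σ W_h p̂_h = (1500·0.801 + 1200·0.172 + 2800·0.717 + 1900·0.233)/7400 = 0.52138

p̂_st ≈ 0.5214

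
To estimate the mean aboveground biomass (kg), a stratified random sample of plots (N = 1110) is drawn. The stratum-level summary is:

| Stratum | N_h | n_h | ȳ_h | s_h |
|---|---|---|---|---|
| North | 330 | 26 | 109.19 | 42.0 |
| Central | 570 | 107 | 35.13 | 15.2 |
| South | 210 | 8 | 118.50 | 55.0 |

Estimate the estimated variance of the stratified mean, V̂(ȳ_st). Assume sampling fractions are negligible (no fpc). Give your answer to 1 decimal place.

V̂(ȳ_st) = Σ W_h² s_h²/n_h, with W_h = N_h/N and N = 1110:
  stratum North: (330/1110)²·42.0²/26 = 5.99663
  stratum Central: (570/1110)²·15.2²/107 = 0.569386
  stratum South: (210/1110)²·55.0²/8 = 13.5341
V̂(ȳ_st) = 20.1001

V̂(ȳ_st) ≈ 20.1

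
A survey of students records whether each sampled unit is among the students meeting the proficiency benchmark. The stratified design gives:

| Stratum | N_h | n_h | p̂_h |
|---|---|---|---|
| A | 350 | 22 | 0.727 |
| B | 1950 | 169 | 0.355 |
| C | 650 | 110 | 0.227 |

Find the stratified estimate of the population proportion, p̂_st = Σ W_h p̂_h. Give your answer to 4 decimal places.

p̂_st ≈ 0.3709

N = 2950; stratum weights W_h = N_h/N.
p̂_st = Σ W_h p̂_h = (350·0.727 + 1950·0.355 + 650·0.227)/2950 = 0.37093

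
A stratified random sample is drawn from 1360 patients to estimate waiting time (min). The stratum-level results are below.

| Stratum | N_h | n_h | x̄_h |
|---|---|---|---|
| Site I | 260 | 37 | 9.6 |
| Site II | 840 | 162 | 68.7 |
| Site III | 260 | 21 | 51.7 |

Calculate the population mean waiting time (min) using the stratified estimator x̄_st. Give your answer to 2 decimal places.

N = Σ N_h = 1360. Stratum weights W_h = N_h/N.
x̄_st = (260·9.6 + 840·68.7 + 260·51.7) / 1360 = 54.1515

x̄_st ≈ 54.15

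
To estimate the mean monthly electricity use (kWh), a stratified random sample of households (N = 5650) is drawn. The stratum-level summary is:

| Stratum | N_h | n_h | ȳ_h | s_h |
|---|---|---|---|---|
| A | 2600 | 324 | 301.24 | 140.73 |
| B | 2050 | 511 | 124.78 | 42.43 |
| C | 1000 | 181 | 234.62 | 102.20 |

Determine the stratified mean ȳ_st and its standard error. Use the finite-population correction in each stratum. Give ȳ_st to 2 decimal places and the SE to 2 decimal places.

ȳ_st ≈ 225.42, SE ≈ 3.63

ȳ_st = Σ W_h ȳ_h = (2600·301.24 + 2050·124.78 + 1000·234.62)/5650 = 225.42354
V̂(ȳ_st) = Σ W_h² (1 − n_h/N_h) s_h²/n_h, with W_h = N_h/N and N = 5650:
  stratum A: (2600/5650)²·(1 − 324/2600)·140.73²/324 = 11.3312
  stratum B: (2050/5650)²·(1 − 511/2050)·42.43²/511 = 0.348194
  stratum C: (1000/5650)²·(1 − 181/1000)·102.20²/181 = 1.48051
V̂(ȳ_st) = 13.1599
SE(ȳ_st) = √13.1599 = 3.62766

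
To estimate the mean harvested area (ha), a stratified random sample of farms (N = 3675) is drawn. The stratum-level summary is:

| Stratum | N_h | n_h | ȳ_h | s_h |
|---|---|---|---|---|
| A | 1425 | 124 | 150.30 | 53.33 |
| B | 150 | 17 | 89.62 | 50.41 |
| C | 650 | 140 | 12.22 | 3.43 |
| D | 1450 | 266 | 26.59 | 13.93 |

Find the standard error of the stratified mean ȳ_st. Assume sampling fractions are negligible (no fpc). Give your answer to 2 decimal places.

SE(ȳ_st) ≈ 1.95

V̂(ȳ_st) = Σ W_h² s_h²/n_h, with W_h = N_h/N and N = 3675:
  stratum A: (1425/3675)²·53.33²/124 = 3.44855
  stratum B: (150/3675)²·50.41²/17 = 0.24903
  stratum C: (650/3675)²·3.43²/140 = 0.00262889
  stratum D: (1450/3675)²·13.93²/266 = 0.113564
V̂(ȳ_st) = 3.81377
SE(ȳ_st) = √3.81377 = 1.95289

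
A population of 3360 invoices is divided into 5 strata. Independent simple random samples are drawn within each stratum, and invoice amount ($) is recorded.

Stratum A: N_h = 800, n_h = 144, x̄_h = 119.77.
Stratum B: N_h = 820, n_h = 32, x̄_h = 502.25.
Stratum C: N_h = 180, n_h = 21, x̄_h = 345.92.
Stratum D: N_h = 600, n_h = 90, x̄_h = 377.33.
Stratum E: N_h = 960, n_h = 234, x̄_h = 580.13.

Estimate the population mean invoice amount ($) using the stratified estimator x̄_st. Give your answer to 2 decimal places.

x̄_st ≈ 402.75

N = Σ N_h = 3360. Stratum weights W_h = N_h/N.
x̄_st = (800·119.77 + 820·502.25 + 180·345.92 + 600·377.33 + 960·580.13) / 3360 = 402.7528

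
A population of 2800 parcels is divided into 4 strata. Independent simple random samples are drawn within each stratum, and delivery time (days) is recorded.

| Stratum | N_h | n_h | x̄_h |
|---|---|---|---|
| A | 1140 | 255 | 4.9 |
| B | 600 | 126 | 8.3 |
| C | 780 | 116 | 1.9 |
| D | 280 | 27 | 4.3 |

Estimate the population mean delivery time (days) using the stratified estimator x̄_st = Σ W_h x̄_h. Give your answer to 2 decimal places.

N = Σ N_h = 2800. Stratum weights W_h = N_h/N.
x̄_st = (1140·4.9 + 600·8.3 + 780·1.9 + 280·4.3) / 2800 = 4.7329

x̄_st ≈ 4.73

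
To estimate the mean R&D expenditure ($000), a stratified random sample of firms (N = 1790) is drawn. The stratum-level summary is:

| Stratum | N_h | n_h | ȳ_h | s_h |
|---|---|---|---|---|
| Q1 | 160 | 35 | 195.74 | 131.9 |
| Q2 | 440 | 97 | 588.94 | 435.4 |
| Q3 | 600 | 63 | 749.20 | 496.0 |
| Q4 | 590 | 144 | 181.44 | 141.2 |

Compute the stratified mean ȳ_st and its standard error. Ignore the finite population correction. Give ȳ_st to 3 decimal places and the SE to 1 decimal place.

ȳ_st = Σ W_h ȳ_h = (160·195.74 + 440·588.94 + 600·749.20 + 590·181.44)/1790 = 473.19642
V̂(ȳ_st) = Σ W_h² s_h²/n_h, with W_h = N_h/N and N = 1790:
  stratum Q1: (160/1790)²·131.9²/35 = 3.97151
  stratum Q2: (440/1790)²·435.4²/97 = 118.088
  stratum Q3: (600/1790)²·496.0²/63 = 438.752
  stratum Q4: (590/1790)²·141.2²/144 = 15.042
V̂(ȳ_st) = 575.853
SE(ȳ_st) = √575.853 = 23.9969

ȳ_st ≈ 473.196, SE ≈ 24.0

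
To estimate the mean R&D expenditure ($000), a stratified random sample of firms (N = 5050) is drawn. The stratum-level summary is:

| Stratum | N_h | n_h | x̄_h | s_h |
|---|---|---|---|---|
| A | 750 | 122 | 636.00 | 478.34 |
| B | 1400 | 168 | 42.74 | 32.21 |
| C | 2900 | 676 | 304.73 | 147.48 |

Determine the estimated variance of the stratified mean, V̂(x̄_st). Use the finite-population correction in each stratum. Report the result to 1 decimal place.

V̂(x̄_st) = Σ W_h² (1 − n_h/N_h) s_h²/n_h, with W_h = N_h/N and N = 5050:
  stratum A: (750/5050)²·(1 − 122/750)·478.34²/122 = 34.6379
  stratum B: (1400/5050)²·(1 − 168/1400)·32.21²/168 = 0.417665
  stratum C: (2900/5050)²·(1 − 676/2900)·147.48²/676 = 8.1371
V̂(x̄_st) = 43.1927

V̂(x̄_st) ≈ 43.2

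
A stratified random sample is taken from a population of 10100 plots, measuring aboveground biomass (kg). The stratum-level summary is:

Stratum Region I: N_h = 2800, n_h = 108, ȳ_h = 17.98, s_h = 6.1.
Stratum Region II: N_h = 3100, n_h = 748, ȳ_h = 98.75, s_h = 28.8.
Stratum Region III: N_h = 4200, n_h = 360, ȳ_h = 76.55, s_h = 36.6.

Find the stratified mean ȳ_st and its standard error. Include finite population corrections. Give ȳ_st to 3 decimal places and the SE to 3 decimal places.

ȳ_st ≈ 67.127, SE ≈ 0.832

ȳ_st = Σ W_h ȳ_h = (2800·17.98 + 3100·98.75 + 4200·76.55)/10100 = 67.12663
V̂(ȳ_st) = Σ W_h² (1 − n_h/N_h) s_h²/n_h, with W_h = N_h/N and N = 10100:
  stratum Region I: (2800/10100)²·(1 − 108/2800)·6.1²/108 = 0.0254581
  stratum Region II: (3100/10100)²·(1 − 748/3100)·28.8²/748 = 0.0792574
  stratum Region III: (4200/10100)²·(1 − 360/4200)·36.6²/360 = 0.588298
V̂(ȳ_st) = 0.693014
SE(ȳ_st) = √0.693014 = 0.832474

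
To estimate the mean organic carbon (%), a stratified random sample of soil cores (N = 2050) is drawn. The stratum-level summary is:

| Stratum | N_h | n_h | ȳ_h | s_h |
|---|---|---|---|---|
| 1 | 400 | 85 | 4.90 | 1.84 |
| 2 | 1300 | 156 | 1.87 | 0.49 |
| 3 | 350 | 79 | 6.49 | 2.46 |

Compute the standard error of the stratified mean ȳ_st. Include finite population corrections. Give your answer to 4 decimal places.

V̂(ȳ_st) = Σ W_h² (1 − n_h/N_h) s_h²/n_h, with W_h = N_h/N and N = 2050:
  stratum 1: (400/2050)²·(1 − 85/400)·1.84²/85 = 0.00119421
  stratum 2: (1300/2050)²·(1 − 156/1300)·0.49²/156 = 0.000544665
  stratum 3: (350/2050)²·(1 − 79/350)·2.46²/79 = 0.00172891
V̂(ȳ_st) = 0.00346778
SE(ȳ_st) = √0.00346778 = 0.0588879

SE(ȳ_st) ≈ 0.0589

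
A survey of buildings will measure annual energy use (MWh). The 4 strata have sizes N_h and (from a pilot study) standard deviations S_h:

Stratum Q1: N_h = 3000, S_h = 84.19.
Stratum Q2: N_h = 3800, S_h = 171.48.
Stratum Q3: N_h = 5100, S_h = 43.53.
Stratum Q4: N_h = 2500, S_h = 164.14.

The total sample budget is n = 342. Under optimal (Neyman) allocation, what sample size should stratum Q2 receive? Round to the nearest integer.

Neyman allocation: n_h = n · N_h S_h / Σ N_i S_i, with n = 342.
  stratum Q1: N_h·S_h = 3000·84.19 = 252570.00
  stratum Q2: N_h·S_h = 3800·171.48 = 651624.00
  stratum Q3: N_h·S_h = 5100·43.53 = 222003.00
  stratum Q4: N_h·S_h = 2500·164.14 = 410350.00
Σ N_h S_h = 1536547.00
n for stratum Q2 = 342·651624.00/1536547.00 = 145.037 → 145

145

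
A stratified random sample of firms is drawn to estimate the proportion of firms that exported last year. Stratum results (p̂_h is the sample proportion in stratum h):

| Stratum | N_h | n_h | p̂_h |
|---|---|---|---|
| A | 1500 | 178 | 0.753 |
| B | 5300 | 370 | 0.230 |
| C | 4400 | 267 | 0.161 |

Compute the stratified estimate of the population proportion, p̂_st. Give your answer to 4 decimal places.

N = 11200; stratum weights W_h = N_h/N.
p̂_st = Σ W_h p̂_h = (1500·0.753 + 5300·0.230 + 4400·0.161)/11200 = 0.27294

p̂_st ≈ 0.2729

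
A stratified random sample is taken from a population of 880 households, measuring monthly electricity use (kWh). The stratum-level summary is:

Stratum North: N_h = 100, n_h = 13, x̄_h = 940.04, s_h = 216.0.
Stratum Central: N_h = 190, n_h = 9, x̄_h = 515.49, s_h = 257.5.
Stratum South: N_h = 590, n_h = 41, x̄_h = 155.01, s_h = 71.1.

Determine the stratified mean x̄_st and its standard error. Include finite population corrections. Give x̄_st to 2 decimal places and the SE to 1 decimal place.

x̄_st ≈ 322.05, SE ≈ 20.5

x̄_st = Σ W_h x̄_h = (100·940.04 + 190·515.49 + 590·155.01)/880 = 322.04886
V̂(x̄_st) = Σ W_h² (1 − n_h/N_h) s_h²/n_h, with W_h = N_h/N and N = 880:
  stratum North: (100/880)²·(1 − 13/100)·216.0²/13 = 40.3198
  stratum Central: (190/880)²·(1 − 9/190)·257.5²/9 = 327.174
  stratum South: (590/880)²·(1 − 41/590)·71.1²/41 = 51.572
V̂(x̄_st) = 419.066
SE(x̄_st) = √419.066 = 20.4711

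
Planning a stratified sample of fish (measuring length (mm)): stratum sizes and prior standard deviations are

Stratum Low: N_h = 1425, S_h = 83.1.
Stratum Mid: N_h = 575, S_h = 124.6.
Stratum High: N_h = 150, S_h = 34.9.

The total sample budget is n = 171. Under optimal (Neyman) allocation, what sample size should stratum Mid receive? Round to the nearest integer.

Neyman allocation: n_h = n · N_h S_h / Σ N_i S_i, with n = 171.
  stratum Low: N_h·S_h = 1425·83.1 = 118417.50
  stratum Mid: N_h·S_h = 575·124.6 = 71645.00
  stratum High: N_h·S_h = 150·34.9 = 5235.00
Σ N_h S_h = 195297.50
n for stratum Mid = 171·71645.00/195297.50 = 62.731 → 63

63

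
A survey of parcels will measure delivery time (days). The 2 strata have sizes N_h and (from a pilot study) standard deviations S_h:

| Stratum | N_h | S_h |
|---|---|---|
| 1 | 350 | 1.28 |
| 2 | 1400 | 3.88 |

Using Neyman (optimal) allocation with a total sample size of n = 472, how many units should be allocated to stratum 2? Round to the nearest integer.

436

Neyman allocation: n_h = n · N_h S_h / Σ N_i S_i, with n = 472.
  stratum 1: N_h·S_h = 350·1.28 = 448.00
  stratum 2: N_h·S_h = 1400·3.88 = 5432.00
Σ N_h S_h = 5880.00
n for stratum 2 = 472·5432.00/5880.00 = 436.038 → 436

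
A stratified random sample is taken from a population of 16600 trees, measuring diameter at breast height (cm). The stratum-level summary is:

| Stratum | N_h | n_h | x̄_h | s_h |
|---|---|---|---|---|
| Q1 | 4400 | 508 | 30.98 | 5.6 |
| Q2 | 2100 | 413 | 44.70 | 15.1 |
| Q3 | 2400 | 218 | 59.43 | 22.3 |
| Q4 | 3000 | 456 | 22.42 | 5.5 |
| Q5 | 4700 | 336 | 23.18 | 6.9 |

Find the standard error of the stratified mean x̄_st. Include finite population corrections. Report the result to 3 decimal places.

SE(x̄_st) ≈ 0.258

V̂(x̄_st) = Σ W_h² (1 − n_h/N_h) s_h²/n_h, with W_h = N_h/N and N = 16600:
  stratum Q1: (4400/16600)²·(1 − 508/4400)·5.6²/508 = 0.00383638
  stratum Q2: (2100/16600)²·(1 − 413/2100)·15.1²/413 = 0.00709777
  stratum Q3: (2400/16600)²·(1 − 218/2400)·22.3²/218 = 0.0433514
  stratum Q4: (3000/16600)²·(1 − 456/3000)·5.5²/456 = 0.00183731
  stratum Q5: (4700/16600)²·(1 − 336/4700)·6.9²/336 = 0.0105469
V̂(x̄_st) = 0.0666698
SE(x̄_st) = √0.0666698 = 0.258205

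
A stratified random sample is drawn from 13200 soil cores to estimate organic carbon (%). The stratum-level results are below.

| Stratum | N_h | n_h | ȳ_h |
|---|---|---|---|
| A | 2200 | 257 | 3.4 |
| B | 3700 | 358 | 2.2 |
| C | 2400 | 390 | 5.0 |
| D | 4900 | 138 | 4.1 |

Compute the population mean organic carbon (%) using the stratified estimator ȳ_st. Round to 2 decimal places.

N = Σ N_h = 13200. Stratum weights W_h = N_h/N.
ȳ_st = (2200·3.4 + 3700·2.2 + 2400·5.0 + 4900·4.1) / 13200 = 3.6144

ȳ_st ≈ 3.61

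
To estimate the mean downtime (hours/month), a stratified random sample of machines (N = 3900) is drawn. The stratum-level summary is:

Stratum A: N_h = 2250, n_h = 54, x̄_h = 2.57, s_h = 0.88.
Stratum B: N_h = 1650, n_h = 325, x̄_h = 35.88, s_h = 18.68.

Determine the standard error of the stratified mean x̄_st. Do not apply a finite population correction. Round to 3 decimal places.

SE(x̄_st) ≈ 0.444

V̂(x̄_st) = Σ W_h² s_h²/n_h, with W_h = N_h/N and N = 3900:
  stratum A: (2250/3900)²·0.88²/54 = 0.00477318
  stratum B: (1650/3900)²·18.68²/325 = 0.19218
V̂(x̄_st) = 0.196954
SE(x̄_st) = √0.196954 = 0.443795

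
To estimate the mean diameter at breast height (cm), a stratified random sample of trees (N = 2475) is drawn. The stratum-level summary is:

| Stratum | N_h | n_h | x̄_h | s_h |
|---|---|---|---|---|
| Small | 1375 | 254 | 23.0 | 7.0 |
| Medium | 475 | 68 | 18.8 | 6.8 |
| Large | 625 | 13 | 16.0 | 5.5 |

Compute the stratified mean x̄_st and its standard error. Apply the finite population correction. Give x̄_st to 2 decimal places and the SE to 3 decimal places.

x̄_st ≈ 20.43, SE ≈ 0.464

x̄_st = Σ W_h x̄_h = (1375·23.0 + 475·18.8 + 625·16.0)/2475 = 20.42626
V̂(x̄_st) = Σ W_h² (1 − n_h/N_h) s_h²/n_h, with W_h = N_h/N and N = 2475:
  stratum Small: (1375/2475)²·(1 − 254/1375)·7.0²/254 = 0.0485423
  stratum Medium: (475/2475)²·(1 − 68/475)·6.8²/68 = 0.0214608
  stratum Large: (625/2475)²·(1 − 13/625)·5.5²/13 = 0.145299
V̂(x̄_st) = 0.215302
SE(x̄_st) = √0.215302 = 0.464007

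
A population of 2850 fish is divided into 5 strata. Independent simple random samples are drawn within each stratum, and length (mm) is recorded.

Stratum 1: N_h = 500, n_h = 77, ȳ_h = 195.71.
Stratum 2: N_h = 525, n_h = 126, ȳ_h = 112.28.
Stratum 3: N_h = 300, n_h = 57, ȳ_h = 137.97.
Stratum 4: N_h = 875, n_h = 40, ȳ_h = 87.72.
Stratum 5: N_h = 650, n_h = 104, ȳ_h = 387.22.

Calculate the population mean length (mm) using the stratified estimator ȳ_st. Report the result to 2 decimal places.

N = Σ N_h = 2850. Stratum weights W_h = N_h/N.
ȳ_st = (500·195.71 + 525·112.28 + 300·137.97 + 875·87.72 + 650·387.22) / 2850 = 184.7863

ȳ_st ≈ 184.79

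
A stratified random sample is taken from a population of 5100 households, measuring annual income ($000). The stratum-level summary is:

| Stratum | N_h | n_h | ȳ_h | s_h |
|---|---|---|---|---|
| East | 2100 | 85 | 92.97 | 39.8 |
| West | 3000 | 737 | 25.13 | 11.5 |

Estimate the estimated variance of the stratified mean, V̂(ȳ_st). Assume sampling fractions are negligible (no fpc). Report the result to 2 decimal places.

V̂(ȳ_st) = Σ W_h² s_h²/n_h, with W_h = N_h/N and N = 5100:
  stratum East: (2100/5100)²·39.8²/85 = 3.1597
  stratum West: (3000/5100)²·11.5²/737 = 0.0620912
V̂(ȳ_st) = 3.22179

V̂(ȳ_st) ≈ 3.22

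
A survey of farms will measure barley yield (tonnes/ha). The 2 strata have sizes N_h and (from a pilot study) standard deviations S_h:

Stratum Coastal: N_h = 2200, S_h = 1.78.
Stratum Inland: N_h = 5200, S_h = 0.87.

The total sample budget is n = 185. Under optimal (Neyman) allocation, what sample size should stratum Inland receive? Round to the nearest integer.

99

Neyman allocation: n_h = n · N_h S_h / Σ N_i S_i, with n = 185.
  stratum Coastal: N_h·S_h = 2200·1.78 = 3916.00
  stratum Inland: N_h·S_h = 5200·0.87 = 4524.00
Σ N_h S_h = 8440.00
n for stratum Inland = 185·4524.00/8440.00 = 99.164 → 99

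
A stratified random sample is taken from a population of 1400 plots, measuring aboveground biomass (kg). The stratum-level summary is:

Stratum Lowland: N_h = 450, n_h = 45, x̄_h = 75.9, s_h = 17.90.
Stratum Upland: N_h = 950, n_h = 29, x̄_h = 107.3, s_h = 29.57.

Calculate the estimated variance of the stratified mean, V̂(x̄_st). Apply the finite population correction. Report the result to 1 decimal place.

V̂(x̄_st) ≈ 14.1

V̂(x̄_st) = Σ W_h² (1 − n_h/N_h) s_h²/n_h, with W_h = N_h/N and N = 1400:
  stratum Lowland: (450/1400)²·(1 − 45/450)·17.90²/45 = 0.662072
  stratum Upland: (950/1400)²·(1 − 29/950)·29.57²/29 = 13.4596
V̂(x̄_st) = 14.1217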